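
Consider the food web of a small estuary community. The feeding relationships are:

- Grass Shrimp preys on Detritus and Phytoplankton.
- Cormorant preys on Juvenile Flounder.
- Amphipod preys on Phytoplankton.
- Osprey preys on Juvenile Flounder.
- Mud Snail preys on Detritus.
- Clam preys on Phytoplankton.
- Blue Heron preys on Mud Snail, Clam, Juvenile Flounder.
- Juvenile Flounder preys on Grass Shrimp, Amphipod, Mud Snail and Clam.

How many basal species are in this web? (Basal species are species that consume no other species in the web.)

Basal species (no prey listed): Detritus, Phytoplankton.
Count: 2.

2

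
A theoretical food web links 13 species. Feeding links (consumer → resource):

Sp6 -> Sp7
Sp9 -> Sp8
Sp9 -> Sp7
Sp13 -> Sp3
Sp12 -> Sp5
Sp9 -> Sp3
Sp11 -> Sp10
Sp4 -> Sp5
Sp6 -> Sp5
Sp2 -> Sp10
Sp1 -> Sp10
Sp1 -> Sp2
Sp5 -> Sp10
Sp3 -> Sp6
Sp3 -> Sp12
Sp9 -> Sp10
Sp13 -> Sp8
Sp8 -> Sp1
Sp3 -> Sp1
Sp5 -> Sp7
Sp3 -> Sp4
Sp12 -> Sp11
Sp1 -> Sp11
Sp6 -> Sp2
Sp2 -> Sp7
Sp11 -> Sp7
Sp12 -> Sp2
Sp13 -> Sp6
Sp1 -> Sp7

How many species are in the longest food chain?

One longest chain: Sp7 → Sp11 → Sp1 → Sp8 → Sp9.
It has 5 species and 4 links.

5 species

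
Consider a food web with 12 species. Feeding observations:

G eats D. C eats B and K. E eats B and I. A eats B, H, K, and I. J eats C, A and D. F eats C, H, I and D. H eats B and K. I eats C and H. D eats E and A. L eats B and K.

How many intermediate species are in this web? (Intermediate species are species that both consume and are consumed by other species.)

6

Intermediate species (has both prey and predators): H, C, I, A, E, D.
Count: 6.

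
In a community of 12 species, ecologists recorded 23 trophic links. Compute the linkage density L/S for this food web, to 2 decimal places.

There are L = 23 links among S = 12 species.
L/S = 23/12 = 1.9167 ≈ 1.92.

L/S = 1.92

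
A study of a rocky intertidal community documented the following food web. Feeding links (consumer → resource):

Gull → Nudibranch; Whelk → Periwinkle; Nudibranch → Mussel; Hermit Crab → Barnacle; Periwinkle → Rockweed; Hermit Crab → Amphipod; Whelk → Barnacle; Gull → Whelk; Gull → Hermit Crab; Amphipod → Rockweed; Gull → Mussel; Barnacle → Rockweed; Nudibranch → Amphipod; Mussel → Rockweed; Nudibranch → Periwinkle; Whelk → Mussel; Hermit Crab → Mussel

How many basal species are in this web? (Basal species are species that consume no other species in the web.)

Basal species (no prey listed): Rockweed.
Count: 1.

1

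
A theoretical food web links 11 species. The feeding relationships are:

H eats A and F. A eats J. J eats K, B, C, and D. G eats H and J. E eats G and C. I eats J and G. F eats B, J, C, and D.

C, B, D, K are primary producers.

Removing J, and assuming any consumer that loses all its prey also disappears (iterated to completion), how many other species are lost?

1

Remove J.
Round 1: A (all prey gone) → extinct.
No further losses. Total secondary extinctions: 1.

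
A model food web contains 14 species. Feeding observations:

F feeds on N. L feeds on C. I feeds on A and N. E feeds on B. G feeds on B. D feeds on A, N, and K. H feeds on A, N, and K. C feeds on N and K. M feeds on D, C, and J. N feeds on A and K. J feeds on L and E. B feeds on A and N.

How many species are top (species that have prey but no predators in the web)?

5

Top species (has prey, but nothing eats it): H, F, I, G, M.
Count: 5.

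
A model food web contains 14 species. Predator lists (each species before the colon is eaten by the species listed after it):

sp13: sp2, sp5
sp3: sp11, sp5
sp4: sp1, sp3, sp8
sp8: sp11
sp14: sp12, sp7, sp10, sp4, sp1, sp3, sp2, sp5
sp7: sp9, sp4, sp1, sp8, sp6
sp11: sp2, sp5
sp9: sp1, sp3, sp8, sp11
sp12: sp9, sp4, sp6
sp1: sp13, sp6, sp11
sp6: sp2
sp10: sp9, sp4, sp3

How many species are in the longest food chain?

One longest chain: sp14 → sp12 → sp9 → sp1 → sp13 → sp2.
It has 6 species and 5 links.

6 species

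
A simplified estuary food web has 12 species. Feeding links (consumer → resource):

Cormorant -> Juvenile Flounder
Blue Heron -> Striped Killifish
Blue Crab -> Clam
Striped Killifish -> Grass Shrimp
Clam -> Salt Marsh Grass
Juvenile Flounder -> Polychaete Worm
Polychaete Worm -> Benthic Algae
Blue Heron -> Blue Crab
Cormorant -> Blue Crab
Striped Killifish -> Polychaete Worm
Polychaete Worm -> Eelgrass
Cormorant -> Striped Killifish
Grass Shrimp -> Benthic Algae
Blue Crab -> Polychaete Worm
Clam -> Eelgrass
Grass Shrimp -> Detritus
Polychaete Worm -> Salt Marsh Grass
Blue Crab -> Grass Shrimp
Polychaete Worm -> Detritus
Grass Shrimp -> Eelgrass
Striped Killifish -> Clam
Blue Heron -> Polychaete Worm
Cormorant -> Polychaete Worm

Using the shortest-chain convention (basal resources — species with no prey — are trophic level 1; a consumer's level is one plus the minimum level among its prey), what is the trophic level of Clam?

Trophic level 2

Salt Marsh Grass has no prey (basal) → level 1.
Clam eats Salt Marsh Grass → level 2.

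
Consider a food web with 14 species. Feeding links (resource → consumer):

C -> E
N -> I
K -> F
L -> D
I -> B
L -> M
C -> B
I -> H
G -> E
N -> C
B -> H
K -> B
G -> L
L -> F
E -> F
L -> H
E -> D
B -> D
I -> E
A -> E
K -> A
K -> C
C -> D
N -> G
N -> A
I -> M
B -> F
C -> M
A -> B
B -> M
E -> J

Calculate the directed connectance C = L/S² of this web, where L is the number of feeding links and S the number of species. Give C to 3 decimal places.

The web has S = 14 species and L = 31 feeding links.
C = L / S² = 31 / 196 = 0.1582 ≈ 0.158.

C = 0.158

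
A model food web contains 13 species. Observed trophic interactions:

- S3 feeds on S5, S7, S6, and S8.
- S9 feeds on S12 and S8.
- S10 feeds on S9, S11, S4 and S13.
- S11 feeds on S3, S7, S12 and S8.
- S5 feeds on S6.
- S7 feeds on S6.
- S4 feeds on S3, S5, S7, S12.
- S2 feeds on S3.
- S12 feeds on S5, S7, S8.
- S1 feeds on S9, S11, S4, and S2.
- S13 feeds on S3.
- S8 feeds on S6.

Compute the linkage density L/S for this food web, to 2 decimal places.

There are L = 30 links among S = 13 species.
L/S = 30/13 = 2.3077 ≈ 2.31.

L/S = 2.31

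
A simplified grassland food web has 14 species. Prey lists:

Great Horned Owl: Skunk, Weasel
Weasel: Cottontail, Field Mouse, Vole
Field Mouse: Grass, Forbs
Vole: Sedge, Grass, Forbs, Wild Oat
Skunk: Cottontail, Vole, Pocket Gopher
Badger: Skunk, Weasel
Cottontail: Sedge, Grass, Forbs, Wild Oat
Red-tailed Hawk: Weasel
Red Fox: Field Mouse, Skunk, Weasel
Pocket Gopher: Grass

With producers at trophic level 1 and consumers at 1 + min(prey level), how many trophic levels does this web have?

Producers (level 1): Sedge, Grass, Forbs, Wild Oat.
Following each consumer down to its lowest-level prey: Sedge → Cottontail → Skunk → Great Horned Owl (levels 1 through 4).
All prey of Great Horned Owl (Skunk 3, Weasel 3) are at level 3 or above, so Great Horned Owl is at level 1 + 3 = 4.
Every consumer has at least one prey at level 3 or below, so none exceeds level 4.

4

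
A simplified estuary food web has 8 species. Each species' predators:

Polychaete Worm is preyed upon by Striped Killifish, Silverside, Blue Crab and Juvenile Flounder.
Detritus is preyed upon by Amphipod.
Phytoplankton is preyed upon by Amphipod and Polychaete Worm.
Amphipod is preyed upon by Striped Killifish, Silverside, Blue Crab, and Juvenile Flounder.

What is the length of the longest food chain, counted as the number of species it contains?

One longest chain: Phytoplankton → Amphipod → Blue Crab.
It has 3 species and 2 links.

3 species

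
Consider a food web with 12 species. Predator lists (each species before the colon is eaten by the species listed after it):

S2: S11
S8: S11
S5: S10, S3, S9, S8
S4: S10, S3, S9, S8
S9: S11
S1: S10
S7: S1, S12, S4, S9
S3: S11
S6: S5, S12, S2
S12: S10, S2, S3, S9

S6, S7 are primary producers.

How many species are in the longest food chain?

One longest chain: S6 → S5 → S3 → S11.
It has 4 species and 3 links.

4 species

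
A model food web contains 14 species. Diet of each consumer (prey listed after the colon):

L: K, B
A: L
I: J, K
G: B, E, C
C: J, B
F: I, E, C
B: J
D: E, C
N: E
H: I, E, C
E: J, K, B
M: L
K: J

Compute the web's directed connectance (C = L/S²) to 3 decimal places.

C = 0.128

The web has S = 14 species and L = 25 feeding links.
C = L / S² = 25 / 196 = 0.1276 ≈ 0.128.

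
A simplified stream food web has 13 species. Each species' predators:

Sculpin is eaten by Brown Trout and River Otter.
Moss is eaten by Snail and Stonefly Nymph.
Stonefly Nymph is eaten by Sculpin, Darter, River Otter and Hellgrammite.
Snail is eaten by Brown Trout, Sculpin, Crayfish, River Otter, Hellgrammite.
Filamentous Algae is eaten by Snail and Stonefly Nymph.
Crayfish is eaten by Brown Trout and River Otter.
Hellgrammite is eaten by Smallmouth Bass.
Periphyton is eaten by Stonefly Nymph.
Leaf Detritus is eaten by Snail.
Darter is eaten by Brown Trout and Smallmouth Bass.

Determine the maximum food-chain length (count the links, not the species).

3 links

One longest chain: Filamentous Algae → Stonefly Nymph → Darter → Smallmouth Bass.
It has 4 species and 3 links.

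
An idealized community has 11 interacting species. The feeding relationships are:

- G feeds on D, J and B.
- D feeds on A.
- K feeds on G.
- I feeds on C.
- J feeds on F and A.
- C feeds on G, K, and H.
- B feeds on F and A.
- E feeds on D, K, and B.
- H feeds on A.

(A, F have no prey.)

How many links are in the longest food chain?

5 links

One longest chain: A → J → G → K → C → I.
It has 6 species and 5 links.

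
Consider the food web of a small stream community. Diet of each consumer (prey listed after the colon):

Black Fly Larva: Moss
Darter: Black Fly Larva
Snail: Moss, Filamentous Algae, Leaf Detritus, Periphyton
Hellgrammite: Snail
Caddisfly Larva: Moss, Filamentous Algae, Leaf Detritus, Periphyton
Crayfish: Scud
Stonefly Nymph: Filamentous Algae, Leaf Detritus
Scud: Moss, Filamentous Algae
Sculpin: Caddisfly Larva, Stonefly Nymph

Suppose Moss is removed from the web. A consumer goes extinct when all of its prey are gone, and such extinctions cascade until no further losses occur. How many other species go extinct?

2

Remove Moss.
Round 1: Black Fly Larva (all prey gone) → extinct.
Round 2: Darter (all prey gone) → extinct.
No further losses. Total secondary extinctions: 2.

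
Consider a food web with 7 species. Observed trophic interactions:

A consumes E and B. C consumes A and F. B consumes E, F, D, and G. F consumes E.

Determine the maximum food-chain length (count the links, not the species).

One longest chain: E → F → B → A → C.
It has 5 species and 4 links.

4 links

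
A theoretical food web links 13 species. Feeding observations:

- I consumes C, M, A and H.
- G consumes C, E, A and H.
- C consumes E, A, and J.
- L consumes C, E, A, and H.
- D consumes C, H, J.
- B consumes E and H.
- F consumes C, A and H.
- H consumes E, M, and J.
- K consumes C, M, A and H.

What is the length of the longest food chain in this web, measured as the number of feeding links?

One longest chain: A → C → K.
It has 3 species and 2 links.

2 links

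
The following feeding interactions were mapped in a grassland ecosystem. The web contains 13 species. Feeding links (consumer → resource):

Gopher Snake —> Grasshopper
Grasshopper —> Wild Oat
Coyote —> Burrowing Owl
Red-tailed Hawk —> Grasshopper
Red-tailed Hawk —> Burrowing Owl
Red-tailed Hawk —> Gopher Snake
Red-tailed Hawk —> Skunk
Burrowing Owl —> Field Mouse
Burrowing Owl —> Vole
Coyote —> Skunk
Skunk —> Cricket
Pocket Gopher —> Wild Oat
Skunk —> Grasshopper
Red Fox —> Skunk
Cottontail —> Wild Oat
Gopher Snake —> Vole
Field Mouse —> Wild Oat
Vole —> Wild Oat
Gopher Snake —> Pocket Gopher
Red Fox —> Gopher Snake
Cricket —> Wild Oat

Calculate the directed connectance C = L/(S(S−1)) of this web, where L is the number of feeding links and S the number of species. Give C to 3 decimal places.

The web has S = 13 species and L = 21 feeding links.
C = L / (S(S−1)) = 21 / 156 = 0.1346 ≈ 0.135.

C = 0.135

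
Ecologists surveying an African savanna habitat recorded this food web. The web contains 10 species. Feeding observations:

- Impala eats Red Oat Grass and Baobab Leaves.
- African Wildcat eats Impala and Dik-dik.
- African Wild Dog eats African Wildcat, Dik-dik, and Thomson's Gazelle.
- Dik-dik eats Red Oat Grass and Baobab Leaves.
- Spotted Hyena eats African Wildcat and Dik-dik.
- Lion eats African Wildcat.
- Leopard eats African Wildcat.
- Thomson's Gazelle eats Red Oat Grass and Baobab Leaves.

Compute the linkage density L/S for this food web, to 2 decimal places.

L/S = 1.50

There are L = 15 links among S = 10 species.
L/S = 15/10 = 1.5000 ≈ 1.50.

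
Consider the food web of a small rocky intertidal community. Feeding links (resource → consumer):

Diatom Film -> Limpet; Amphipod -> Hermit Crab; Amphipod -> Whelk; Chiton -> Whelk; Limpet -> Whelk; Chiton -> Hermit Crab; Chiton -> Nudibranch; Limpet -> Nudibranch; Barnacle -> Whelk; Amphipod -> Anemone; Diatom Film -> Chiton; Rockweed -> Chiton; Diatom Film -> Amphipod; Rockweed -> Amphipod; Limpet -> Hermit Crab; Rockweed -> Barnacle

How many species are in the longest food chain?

3 species

One longest chain: Rockweed → Amphipod → Hermit Crab.
It has 3 species and 2 links.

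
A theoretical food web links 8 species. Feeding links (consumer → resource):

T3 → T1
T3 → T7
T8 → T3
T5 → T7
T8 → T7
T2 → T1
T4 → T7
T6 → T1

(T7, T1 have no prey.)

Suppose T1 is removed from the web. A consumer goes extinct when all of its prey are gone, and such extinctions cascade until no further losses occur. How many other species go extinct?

2

Remove T1.
Round 1: T6 (all prey gone), T2 (all prey gone) → extinct.
No further losses. Total secondary extinctions: 2.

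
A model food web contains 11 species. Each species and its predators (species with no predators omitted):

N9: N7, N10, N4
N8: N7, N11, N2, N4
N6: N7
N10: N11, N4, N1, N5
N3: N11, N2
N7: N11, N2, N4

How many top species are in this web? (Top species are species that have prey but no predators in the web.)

5

Top species (has prey, but nothing eats it): N11, N2, N4, N1, N5.
Count: 5.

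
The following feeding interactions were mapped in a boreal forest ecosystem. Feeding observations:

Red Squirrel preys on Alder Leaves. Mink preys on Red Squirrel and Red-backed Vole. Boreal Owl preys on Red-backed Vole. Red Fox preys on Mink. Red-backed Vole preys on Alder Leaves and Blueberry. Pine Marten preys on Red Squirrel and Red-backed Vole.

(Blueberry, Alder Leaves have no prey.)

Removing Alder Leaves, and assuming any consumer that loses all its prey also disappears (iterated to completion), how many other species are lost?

Remove Alder Leaves.
Round 1: Red Squirrel (all prey gone) → extinct.
No further losses. Total secondary extinctions: 1.

1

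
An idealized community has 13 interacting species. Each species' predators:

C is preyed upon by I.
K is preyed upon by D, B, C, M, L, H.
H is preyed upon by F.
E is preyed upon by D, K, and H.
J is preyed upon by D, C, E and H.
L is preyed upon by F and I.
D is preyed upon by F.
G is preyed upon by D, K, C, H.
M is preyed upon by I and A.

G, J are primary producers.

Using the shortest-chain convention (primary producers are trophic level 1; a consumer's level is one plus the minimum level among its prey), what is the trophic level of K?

G is a producer → level 1.
K eats G → level 2.

Trophic level 2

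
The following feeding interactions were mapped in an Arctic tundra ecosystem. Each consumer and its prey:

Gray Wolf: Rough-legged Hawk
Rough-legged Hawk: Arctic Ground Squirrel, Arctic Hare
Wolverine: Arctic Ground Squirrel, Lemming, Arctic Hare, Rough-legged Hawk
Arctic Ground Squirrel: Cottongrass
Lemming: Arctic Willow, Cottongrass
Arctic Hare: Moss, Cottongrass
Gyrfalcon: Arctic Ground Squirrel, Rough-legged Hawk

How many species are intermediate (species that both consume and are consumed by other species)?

Intermediate species (has both prey and predators): Arctic Ground Squirrel, Lemming, Arctic Hare, Rough-legged Hawk.
Count: 4.

4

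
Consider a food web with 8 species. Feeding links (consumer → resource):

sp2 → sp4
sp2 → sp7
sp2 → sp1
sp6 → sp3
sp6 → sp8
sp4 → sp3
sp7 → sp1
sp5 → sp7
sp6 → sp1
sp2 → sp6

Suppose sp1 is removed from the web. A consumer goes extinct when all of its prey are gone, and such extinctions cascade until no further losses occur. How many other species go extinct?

2

Remove sp1.
Round 1: sp7 (all prey gone) → extinct.
Round 2: sp5 (all prey gone) → extinct.
No further losses. Total secondary extinctions: 2.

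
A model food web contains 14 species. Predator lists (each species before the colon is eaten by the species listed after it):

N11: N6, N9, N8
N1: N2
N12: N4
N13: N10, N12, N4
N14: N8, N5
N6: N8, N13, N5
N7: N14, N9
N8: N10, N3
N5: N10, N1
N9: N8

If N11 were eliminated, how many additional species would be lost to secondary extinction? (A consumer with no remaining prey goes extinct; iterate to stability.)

4

Remove N11.
Round 1: N6 (all prey gone) → extinct.
Round 2: N13 (all prey gone) → extinct.
Round 3: N12 (all prey gone) → extinct.
Round 4: N4 (all prey gone) → extinct.
No further losses. Total secondary extinctions: 4.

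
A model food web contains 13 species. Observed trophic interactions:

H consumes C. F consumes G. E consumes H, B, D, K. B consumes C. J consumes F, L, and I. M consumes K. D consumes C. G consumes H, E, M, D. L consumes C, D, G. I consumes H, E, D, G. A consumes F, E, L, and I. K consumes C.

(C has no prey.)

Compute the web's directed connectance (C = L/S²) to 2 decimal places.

C = 0.17

The web has S = 13 species and L = 28 feeding links.
C = L / S² = 28 / 169 = 0.1657 ≈ 0.17.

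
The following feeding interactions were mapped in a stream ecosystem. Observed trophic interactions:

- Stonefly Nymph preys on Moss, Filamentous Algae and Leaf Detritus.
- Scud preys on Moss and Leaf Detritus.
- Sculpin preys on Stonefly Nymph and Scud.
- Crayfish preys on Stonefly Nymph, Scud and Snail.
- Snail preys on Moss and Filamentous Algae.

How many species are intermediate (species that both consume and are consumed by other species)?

Intermediate species (has both prey and predators): Scud, Stonefly Nymph, Snail.
Count: 3.

3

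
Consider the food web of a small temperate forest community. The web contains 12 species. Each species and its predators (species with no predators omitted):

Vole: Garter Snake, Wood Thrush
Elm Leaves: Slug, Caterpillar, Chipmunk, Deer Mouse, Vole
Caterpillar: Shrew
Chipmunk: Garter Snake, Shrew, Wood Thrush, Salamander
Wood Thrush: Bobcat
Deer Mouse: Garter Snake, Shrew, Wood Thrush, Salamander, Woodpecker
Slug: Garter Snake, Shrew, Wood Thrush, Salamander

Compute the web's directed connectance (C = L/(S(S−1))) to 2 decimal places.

The web has S = 12 species and L = 22 feeding links.
C = L / (S(S−1)) = 22 / 132 = 0.1667 ≈ 0.17.

C = 0.17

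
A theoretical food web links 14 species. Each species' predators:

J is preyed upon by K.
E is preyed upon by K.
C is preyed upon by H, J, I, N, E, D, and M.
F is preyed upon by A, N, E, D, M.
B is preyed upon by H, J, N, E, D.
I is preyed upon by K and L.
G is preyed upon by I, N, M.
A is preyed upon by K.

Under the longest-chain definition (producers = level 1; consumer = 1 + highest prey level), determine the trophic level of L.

Trophic level 3

G is a producer → level 1.
I eats G (level 1); other prey at levels: C 1 → level 2.
L eats I → level 3.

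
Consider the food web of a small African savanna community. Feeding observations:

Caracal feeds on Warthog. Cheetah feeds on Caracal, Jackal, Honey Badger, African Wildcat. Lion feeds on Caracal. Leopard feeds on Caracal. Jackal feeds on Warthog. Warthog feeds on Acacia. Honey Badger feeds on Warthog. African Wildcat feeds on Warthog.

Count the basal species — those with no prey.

1

Basal species (no prey listed): Acacia.
Count: 1.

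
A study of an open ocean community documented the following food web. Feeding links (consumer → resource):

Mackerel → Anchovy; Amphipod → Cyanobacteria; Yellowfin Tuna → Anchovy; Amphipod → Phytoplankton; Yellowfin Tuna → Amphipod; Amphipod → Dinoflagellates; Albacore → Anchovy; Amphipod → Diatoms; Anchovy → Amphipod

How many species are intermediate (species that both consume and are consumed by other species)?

2

Intermediate species (has both prey and predators): Amphipod, Anchovy.
Count: 2.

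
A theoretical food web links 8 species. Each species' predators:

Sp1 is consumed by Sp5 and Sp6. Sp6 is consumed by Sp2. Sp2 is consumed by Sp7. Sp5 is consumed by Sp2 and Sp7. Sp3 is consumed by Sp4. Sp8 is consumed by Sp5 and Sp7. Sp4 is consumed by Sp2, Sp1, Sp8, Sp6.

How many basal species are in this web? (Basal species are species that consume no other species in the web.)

1

Basal species (no prey listed): Sp3.
Count: 1.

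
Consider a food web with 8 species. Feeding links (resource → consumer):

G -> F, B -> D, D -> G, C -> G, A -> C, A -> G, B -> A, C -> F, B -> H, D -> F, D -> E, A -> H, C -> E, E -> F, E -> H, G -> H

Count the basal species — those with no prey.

Basal species (no prey listed): B.
Count: 1.

1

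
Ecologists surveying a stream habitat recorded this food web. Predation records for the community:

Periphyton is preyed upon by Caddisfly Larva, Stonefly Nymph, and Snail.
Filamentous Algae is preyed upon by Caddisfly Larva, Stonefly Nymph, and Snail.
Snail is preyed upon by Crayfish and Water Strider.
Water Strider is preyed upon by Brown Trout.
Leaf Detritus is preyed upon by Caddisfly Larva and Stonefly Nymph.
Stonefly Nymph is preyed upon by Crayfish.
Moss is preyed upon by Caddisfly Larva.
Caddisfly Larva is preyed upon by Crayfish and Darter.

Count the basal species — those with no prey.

Basal species (no prey listed): Periphyton, Leaf Detritus, Moss, Filamentous Algae.
Count: 4.

4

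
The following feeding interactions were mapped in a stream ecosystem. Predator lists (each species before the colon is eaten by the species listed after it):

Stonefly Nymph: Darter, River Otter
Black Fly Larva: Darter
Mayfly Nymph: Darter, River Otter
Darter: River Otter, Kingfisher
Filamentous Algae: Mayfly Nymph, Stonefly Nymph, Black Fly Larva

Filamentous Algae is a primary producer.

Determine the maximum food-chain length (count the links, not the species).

3 links

One longest chain: Filamentous Algae → Mayfly Nymph → Darter → River Otter.
It has 4 species and 3 links.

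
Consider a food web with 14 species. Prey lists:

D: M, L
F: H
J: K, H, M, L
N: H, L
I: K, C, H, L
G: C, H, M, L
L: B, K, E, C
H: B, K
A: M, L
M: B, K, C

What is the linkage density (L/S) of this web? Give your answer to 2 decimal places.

L/S = 2.00

There are L = 28 links among S = 14 species.
L/S = 28/14 = 2.0000 ≈ 2.00.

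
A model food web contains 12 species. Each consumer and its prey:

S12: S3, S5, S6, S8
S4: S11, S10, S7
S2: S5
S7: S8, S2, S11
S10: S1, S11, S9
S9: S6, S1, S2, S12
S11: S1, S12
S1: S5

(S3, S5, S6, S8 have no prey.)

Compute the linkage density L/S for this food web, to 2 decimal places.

L/S = 1.75

There are L = 21 links among S = 12 species.
L/S = 21/12 = 1.7500 ≈ 1.75.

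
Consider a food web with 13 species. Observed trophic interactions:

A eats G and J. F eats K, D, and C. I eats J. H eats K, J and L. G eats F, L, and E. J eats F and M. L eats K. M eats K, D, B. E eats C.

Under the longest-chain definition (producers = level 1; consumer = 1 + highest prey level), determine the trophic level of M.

K is a producer → level 1.
M eats K (level 1); other prey at levels: B 1, D 1 → level 2.

Trophic level 2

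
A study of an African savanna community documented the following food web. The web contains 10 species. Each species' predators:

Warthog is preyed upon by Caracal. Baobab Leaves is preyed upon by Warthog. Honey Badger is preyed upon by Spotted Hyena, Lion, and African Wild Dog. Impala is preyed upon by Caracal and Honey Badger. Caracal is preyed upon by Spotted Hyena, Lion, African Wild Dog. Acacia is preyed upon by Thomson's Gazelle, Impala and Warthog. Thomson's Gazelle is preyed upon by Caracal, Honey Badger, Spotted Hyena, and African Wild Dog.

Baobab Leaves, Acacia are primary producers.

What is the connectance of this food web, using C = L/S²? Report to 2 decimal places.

C = 0.17

The web has S = 10 species and L = 17 feeding links.
C = L / S² = 17 / 100 = 0.1700 ≈ 0.17.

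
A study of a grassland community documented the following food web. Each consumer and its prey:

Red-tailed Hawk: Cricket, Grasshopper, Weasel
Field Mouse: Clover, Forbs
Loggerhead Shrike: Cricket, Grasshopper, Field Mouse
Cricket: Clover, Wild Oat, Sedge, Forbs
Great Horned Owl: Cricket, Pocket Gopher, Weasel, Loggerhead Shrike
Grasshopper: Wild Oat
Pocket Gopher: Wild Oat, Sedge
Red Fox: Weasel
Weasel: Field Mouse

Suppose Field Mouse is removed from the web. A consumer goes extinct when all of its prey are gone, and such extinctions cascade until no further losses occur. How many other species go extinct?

2

Remove Field Mouse.
Round 1: Weasel (all prey gone) → extinct.
Round 2: Red Fox (all prey gone) → extinct.
No further losses. Total secondary extinctions: 2.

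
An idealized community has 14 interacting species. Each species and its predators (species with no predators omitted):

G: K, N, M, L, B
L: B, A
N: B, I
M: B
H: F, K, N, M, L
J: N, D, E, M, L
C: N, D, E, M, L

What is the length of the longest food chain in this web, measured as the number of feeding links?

2 links

One longest chain: C → M → B.
It has 3 species and 2 links.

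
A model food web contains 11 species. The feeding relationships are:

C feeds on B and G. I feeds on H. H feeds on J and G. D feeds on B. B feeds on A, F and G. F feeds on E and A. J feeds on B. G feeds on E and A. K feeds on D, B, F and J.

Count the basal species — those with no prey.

2

Basal species (no prey listed): E, A.
Count: 2.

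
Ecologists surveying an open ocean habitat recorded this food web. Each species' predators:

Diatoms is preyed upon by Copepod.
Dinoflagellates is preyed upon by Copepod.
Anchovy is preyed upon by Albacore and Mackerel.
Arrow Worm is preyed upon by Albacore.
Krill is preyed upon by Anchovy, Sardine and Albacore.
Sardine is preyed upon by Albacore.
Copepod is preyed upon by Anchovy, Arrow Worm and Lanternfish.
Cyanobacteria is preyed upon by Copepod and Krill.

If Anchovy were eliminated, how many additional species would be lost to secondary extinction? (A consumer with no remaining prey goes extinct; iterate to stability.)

1

Remove Anchovy.
Round 1: Mackerel (all prey gone) → extinct.
No further losses. Total secondary extinctions: 1.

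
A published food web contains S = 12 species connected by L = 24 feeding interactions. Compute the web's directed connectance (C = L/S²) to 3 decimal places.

The web has S = 12 species and L = 24 feeding links.
C = L / S² = 24 / 144 = 0.1667 ≈ 0.167.

C = 0.167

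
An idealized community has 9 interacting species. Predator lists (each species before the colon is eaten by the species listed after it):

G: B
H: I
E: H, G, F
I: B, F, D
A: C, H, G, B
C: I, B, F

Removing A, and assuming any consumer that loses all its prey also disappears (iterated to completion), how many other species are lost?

Remove A.
Round 1: C (all prey gone) → extinct.
No further losses. Total secondary extinctions: 1.

1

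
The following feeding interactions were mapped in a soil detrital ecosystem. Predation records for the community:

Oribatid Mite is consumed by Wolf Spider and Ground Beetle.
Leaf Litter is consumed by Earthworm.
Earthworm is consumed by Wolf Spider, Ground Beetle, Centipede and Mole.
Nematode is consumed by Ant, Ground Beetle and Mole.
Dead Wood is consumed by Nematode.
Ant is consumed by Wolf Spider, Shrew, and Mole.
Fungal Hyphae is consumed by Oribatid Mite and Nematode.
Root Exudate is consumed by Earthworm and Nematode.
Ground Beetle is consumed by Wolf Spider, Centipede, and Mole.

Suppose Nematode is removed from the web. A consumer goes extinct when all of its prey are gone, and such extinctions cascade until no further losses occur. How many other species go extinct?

2

Remove Nematode.
Round 1: Ant (all prey gone) → extinct.
Round 2: Shrew (all prey gone) → extinct.
No further losses. Total secondary extinctions: 2.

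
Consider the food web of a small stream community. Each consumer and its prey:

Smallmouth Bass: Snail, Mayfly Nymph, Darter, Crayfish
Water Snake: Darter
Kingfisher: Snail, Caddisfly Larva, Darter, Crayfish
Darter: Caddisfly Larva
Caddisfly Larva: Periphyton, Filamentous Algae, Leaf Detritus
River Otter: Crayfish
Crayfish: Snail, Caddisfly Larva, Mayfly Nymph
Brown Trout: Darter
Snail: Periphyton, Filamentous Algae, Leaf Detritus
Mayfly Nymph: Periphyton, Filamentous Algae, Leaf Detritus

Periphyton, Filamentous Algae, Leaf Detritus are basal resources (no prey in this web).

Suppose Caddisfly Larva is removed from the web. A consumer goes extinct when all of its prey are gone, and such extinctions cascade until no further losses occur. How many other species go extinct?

3

Remove Caddisfly Larva.
Round 1: Darter (all prey gone) → extinct.
Round 2: Brown Trout (all prey gone), Water Snake (all prey gone) → extinct.
No further losses. Total secondary extinctions: 3.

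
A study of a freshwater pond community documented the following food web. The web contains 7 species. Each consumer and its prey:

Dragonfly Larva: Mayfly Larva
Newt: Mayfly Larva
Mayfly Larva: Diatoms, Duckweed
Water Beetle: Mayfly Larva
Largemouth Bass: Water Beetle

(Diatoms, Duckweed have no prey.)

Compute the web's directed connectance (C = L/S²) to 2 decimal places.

C = 0.12

The web has S = 7 species and L = 6 feeding links.
C = L / S² = 6 / 49 = 0.1224 ≈ 0.12.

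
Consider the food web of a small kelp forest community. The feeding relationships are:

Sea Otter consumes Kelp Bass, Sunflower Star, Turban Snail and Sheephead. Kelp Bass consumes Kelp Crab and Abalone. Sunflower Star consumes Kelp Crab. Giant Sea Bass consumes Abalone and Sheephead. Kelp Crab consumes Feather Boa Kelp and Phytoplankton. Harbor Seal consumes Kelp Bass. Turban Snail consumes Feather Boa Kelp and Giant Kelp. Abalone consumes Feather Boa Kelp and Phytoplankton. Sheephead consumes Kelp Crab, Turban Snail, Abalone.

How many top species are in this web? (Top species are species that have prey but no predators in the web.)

Top species (has prey, but nothing eats it): Giant Sea Bass, Harbor Seal, Sea Otter.
Count: 3.

3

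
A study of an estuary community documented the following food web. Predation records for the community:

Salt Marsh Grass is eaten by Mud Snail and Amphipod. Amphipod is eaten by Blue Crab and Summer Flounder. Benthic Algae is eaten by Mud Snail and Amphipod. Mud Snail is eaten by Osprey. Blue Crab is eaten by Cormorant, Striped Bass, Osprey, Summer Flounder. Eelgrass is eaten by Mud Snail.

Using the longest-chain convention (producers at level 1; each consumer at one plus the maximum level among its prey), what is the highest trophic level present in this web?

4

Producers (level 1): Benthic Algae, Eelgrass, Salt Marsh Grass.
Benthic Algae → Amphipod → Blue Crab → Striped Bass gives Striped Bass level 4.
No species has a prey at level 4, so no species reaches level 5.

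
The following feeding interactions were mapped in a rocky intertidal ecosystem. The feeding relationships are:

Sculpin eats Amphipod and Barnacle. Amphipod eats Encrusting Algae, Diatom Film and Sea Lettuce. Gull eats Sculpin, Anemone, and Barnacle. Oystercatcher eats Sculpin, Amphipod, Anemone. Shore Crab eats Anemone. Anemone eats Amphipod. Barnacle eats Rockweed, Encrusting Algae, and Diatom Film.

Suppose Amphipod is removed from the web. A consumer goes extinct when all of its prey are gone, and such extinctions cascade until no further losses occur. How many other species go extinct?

2

Remove Amphipod.
Round 1: Anemone (all prey gone) → extinct.
Round 2: Shore Crab (all prey gone) → extinct.
No further losses. Total secondary extinctions: 2.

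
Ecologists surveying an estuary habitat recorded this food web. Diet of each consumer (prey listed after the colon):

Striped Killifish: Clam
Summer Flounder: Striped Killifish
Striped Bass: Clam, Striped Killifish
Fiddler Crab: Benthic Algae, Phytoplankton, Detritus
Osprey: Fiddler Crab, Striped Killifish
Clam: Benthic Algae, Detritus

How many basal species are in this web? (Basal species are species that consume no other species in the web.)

Basal species (no prey listed): Benthic Algae, Phytoplankton, Detritus.
Count: 3.

3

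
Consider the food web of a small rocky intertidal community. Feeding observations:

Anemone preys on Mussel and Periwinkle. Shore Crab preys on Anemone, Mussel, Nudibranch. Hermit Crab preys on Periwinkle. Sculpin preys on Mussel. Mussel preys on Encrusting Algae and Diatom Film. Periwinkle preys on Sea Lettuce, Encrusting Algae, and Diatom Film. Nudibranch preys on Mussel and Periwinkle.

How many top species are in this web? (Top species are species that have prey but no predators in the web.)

3

Top species (has prey, but nothing eats it): Hermit Crab, Sculpin, Shore Crab.
Count: 3.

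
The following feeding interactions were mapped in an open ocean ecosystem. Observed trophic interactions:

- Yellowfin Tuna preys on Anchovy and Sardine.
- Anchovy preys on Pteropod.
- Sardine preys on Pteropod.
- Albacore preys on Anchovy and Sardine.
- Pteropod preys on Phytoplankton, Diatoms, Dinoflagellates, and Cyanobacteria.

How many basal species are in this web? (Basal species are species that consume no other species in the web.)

Basal species (no prey listed): Cyanobacteria, Diatoms, Phytoplankton, Dinoflagellates.
Count: 4.

4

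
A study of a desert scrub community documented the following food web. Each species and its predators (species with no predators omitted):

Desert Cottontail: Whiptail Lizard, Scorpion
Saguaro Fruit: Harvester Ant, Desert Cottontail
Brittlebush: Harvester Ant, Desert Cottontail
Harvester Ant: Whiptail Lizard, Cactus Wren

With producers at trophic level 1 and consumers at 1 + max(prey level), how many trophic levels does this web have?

Producers (level 1): Brittlebush, Saguaro Fruit.
Brittlebush → Harvester Ant → Whiptail Lizard gives Whiptail Lizard level 3.
No species has a prey at level 3, so no species reaches level 4.

3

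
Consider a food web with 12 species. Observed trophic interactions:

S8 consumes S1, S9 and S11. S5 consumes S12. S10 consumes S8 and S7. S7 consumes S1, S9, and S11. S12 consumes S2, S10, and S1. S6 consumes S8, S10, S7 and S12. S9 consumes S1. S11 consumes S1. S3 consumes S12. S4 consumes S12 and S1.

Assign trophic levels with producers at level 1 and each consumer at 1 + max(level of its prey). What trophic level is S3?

S1 is a producer → level 1.
S11 eats S1 → level 2.
S7 eats S11 (level 2); other prey at levels: S1 1, S9 2 → level 3.
S10 eats S7 (level 3); other prey at levels: S8 3 → level 4.
S12 eats S10 (level 4); other prey at levels: S2 1, S1 1 → level 5.
S3 eats S12 → level 6.

Trophic level 6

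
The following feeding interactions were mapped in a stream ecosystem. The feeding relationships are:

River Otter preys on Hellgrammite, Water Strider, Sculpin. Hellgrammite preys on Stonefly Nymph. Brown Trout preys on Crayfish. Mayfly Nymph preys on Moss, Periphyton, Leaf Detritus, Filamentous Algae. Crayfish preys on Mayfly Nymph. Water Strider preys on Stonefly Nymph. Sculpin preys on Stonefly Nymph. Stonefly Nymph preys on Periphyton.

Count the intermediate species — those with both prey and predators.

6

Intermediate species (has both prey and predators): Mayfly Nymph, Stonefly Nymph, Water Strider, Sculpin, Crayfish, Hellgrammite.
Count: 6.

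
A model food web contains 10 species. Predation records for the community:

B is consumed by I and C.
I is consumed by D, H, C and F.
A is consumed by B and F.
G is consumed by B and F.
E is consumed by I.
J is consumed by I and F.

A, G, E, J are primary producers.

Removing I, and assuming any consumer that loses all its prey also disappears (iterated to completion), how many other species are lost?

2

Remove I.
Round 1: D (all prey gone), H (all prey gone) → extinct.
No further losses. Total secondary extinctions: 2.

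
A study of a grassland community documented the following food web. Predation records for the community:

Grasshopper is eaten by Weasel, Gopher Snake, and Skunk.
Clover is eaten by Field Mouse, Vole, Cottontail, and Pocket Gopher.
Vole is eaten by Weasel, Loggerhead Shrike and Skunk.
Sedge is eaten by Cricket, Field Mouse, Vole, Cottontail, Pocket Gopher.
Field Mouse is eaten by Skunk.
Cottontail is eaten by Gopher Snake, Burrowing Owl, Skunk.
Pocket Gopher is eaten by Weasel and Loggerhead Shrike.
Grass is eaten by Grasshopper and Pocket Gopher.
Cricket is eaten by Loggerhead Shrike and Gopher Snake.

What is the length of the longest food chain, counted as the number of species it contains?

One longest chain: Sedge → Field Mouse → Skunk.
It has 3 species and 2 links.

3 species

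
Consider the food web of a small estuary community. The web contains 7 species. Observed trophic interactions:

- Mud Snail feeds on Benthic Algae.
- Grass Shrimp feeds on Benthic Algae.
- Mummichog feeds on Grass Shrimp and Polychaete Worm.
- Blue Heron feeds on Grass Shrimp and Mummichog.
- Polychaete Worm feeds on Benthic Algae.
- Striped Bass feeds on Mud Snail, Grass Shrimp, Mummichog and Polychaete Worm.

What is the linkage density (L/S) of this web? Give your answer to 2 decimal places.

L/S = 1.57

There are L = 11 links among S = 7 species.
L/S = 11/7 = 1.5714 ≈ 1.57.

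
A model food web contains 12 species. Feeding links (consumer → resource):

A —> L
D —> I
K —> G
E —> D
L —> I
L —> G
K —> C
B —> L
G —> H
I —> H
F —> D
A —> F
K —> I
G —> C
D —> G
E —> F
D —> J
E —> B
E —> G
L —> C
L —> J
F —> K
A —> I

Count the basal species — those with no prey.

3

Basal species (no prey listed): C, J, H.
Count: 3.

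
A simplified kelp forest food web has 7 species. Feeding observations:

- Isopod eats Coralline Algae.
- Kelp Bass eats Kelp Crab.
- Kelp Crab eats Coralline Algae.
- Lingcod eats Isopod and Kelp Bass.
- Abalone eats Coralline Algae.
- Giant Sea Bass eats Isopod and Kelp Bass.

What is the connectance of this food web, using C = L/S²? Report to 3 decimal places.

C = 0.163

The web has S = 7 species and L = 8 feeding links.
C = L / S² = 8 / 49 = 0.1633 ≈ 0.163.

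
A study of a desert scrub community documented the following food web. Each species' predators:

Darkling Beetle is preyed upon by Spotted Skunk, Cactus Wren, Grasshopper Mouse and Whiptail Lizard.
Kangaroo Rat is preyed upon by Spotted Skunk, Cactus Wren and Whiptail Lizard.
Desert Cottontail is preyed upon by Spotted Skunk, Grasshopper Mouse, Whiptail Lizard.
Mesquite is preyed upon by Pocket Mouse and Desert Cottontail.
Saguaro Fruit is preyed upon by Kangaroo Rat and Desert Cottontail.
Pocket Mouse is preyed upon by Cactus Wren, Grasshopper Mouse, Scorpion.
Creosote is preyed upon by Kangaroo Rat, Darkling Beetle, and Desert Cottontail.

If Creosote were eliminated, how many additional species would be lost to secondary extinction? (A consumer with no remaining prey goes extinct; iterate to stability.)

1

Remove Creosote.
Round 1: Darkling Beetle (all prey gone) → extinct.
No further losses. Total secondary extinctions: 1.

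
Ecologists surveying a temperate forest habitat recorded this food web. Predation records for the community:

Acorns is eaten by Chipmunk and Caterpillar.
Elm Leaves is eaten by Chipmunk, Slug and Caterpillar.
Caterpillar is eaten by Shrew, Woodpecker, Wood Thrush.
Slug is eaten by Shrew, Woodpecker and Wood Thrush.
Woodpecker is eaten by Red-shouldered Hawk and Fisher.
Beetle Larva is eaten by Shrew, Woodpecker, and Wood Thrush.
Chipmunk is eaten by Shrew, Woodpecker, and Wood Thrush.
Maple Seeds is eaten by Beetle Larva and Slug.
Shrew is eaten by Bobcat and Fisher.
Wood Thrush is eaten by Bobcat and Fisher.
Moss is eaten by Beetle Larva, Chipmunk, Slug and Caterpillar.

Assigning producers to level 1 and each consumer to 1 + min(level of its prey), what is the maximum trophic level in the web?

4

Producers (level 1): Elm Leaves, Maple Seeds, Moss, Acorns.
Following each consumer down to its lowest-level prey: Elm Leaves → Caterpillar → Woodpecker → Red-shouldered Hawk (levels 1 through 4).
All prey of Red-shouldered Hawk (Woodpecker 3) are at level 3 or above, so Red-shouldered Hawk is at level 1 + 3 = 4.
Every consumer has at least one prey at level 3 or below, so none exceeds level 4.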